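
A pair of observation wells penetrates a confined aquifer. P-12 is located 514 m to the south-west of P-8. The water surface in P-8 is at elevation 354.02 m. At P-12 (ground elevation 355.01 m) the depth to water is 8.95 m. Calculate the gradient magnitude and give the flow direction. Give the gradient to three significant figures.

i ≈ 0.0155; groundwater flows toward the south-west

Total head at P-8: h = 354.02 m (water level in the piezometer is the total head).
Total head at P-12: h = 355.01 − 8.95 = 346.06 m.
Head difference: h(P-8) − h(P-12) = 354.02 − 346.06 = 7.96 m.
Hydraulic gradient: i = |Δh| / L = 7.96 / 514 = 0.0155.
Flow is from higher to lower head: from P-8 toward P-12, i.e. toward the south-west.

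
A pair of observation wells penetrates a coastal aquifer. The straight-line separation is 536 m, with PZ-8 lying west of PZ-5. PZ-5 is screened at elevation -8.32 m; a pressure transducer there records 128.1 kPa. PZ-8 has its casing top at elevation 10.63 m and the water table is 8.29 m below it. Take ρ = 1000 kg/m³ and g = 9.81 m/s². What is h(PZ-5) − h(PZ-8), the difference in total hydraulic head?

Δh ≈ 2.40 m

Pressure head at PZ-5: ψ = P/(ρg) = 128.1×1000 / (1000 × 9.81) = 13.06 m.
Total head at PZ-5: h = z + ψ = -8.32 + 13.06 = 4.74 m.
Total head at PZ-8: h = 10.63 − 8.29 = 2.34 m.
Head difference: h(PZ-5) − h(PZ-8) = 4.74 − 2.34 = 2.40 m.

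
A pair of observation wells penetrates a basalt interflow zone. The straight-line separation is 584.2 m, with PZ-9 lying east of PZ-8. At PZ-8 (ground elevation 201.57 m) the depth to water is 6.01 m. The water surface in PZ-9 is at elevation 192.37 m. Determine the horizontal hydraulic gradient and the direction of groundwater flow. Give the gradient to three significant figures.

i ≈ 0.00546; groundwater flows toward the east

Total head at PZ-8: h = 201.57 − 6.01 = 195.56 m.
Total head at PZ-9: h = 192.37 m (water level in the piezometer is the total head).
Head difference: h(PZ-8) − h(PZ-9) = 195.56 − 192.37 = 3.19 m.
Hydraulic gradient: i = |Δh| / L = 3.19 / 584.2 = 0.00546.
Flow is from higher to lower head: from PZ-8 toward PZ-9, i.e. toward the east.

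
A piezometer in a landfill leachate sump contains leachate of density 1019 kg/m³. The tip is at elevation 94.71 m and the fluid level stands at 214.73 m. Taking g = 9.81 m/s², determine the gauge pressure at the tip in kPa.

P ≈ 1200 kPa

Pressure head ψ = h − z = 214.73 − 94.71 = 120.02 m.
P = ρgψ = 1019 × 9.81 × 120.02 = 1199767 Pa ≈ 1200 kPa.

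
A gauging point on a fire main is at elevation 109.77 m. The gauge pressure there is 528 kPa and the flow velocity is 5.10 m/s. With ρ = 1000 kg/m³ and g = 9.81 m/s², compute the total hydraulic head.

h ≈ 164.92 m

Pressure head ψ = P/(ρg) = 528×1000 / (1000 × 9.81) = 53.82 m.
Velocity head = v²/(2g) = 5.10² / (2 × 9.81) = 1.326 m.
h = z + ψ + v²/(2g) = 109.77 + 53.82 + 1.326 = 164.92 m.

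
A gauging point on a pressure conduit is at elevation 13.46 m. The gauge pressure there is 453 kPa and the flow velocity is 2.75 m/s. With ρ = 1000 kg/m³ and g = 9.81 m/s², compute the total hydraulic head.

Pressure head ψ = P/(ρg) = 453×1000 / (1000 × 9.81) = 46.18 m.
Velocity head = v²/(2g) = 2.75² / (2 × 9.81) = 0.385 m.
h = z + ψ + v²/(2g) = 13.46 + 46.18 + 0.385 = 60.02 m.

h ≈ 60.02 m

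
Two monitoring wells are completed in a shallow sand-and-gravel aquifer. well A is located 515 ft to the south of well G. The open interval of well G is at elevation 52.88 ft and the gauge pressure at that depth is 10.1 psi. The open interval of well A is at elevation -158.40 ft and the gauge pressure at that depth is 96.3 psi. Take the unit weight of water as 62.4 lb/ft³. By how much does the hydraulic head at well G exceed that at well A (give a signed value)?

Pressure head at well G: ψ = 144·P/γ = 144 × 10.1 / 62.4 = 23.31 ft.
Total head at well G: h = z + ψ = 52.88 + 23.31 = 76.19 ft.
Pressure head at well A: ψ = 144·P/γ = 144 × 96.3 / 62.4 = 222.23 ft.
Total head at well A: h = z + ψ = -158.40 + 222.23 = 63.83 ft.
Head difference: h(well G) − h(well A) = 76.19 − 63.83 = 12.36 ft.

Δh ≈ 12.36 ft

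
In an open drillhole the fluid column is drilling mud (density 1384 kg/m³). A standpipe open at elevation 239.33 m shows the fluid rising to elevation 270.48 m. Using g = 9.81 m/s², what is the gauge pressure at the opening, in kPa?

P ≈ 423 kPa

Pressure head ψ = h − z = 270.48 − 239.33 = 31.15 m.
P = ρgψ = 1384 × 9.81 × 31.15 = 422925 Pa ≈ 423 kPa.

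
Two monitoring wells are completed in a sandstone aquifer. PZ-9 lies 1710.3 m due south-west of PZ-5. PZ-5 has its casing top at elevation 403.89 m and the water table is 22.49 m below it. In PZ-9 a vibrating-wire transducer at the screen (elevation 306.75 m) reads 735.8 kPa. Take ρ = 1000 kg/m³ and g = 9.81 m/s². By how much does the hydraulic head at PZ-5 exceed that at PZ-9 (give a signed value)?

Δh ≈ -0.36 m

Total head at PZ-5: h = 403.89 − 22.49 = 381.40 m.
Pressure head at PZ-9: ψ = P/(ρg) = 735.8×1000 / (1000 × 9.81) = 75.01 m.
Total head at PZ-9: h = z + ψ = 306.75 + 75.01 = 381.76 m.
Head difference: h(PZ-5) − h(PZ-9) = 381.40 − 381.76 = -0.36 m.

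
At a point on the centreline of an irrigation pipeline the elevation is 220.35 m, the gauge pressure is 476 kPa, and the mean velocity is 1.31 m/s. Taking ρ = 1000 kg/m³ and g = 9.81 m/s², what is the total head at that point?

h ≈ 268.96 m

Pressure head ψ = P/(ρg) = 476×1000 / (1000 × 9.81) = 48.52 m.
Velocity head = v²/(2g) = 1.31² / (2 × 9.81) = 0.087 m.
h = z + ψ + v²/(2g) = 220.35 + 48.52 + 0.087 = 268.96 m.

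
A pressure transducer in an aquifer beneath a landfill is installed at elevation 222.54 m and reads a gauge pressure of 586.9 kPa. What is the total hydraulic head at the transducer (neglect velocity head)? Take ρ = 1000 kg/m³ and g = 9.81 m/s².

ψ = P/(ρg) = 586.9×1000 / (1000 × 9.81) = 59.83 m.
h = z + ψ = 222.54 + 59.83 = 282.37 m.

h ≈ 282.37 m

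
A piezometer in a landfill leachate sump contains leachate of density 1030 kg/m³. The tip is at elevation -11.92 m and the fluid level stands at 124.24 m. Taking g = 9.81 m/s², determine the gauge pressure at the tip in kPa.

Pressure head ψ = h − z = 124.24 − (-11.92) = 136.16 m.
P = ρgψ = 1030 × 9.81 × 136.16 = 1375801 Pa ≈ 1380 kPa.

P ≈ 1380 kPa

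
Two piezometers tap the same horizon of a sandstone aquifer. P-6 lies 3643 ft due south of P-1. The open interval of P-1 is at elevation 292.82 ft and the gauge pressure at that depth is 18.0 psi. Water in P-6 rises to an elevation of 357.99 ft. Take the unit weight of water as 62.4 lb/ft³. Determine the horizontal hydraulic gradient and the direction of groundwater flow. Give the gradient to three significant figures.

i ≈ 0.00649; groundwater flows toward the north

Pressure head at P-1: ψ = 144·P/γ = 144 × 18.0 / 62.4 = 41.54 ft.
Total head at P-1: h = z + ψ = 292.82 + 41.54 = 334.36 ft.
Total head at P-6: h = 357.99 ft (water level in the piezometer is the total head).
Head difference: h(P-1) − h(P-6) = 334.36 − 357.99 = -23.63 ft.
Hydraulic gradient: i = |Δh| / L = 23.63 / 3643 = 0.00649.
Flow is from higher to lower head: from P-6 toward P-1, i.e. toward the north.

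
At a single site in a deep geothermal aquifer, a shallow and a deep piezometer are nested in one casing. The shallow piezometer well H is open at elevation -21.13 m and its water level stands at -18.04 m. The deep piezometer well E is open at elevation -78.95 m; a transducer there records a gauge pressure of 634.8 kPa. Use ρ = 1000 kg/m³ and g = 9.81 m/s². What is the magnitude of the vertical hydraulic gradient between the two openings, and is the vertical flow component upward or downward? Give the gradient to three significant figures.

|i_v| ≈ 0.0657; vertical flow is upward

Total head at well H: h = -18.04 m (water level in the standpipe).
Pressure head at well E: ψ = P/(ρg) = 634.8×1000 / (1000 × 9.81) = 64.71 m.
Total head at well E: h = z + ψ = -78.95 + 64.71 = -14.24 m.
Δh = h(well H) − h(well E) = -18.04 − (-14.24) = -3.80 m.
Vertical separation Δz = -21.13 − (-78.95) = 57.82 m.
|i_v| = |Δh| / Δz = 3.80 / 57.82 = 0.0657.
Head is higher in the deep piezometer, so vertical flow is upward (discharge condition).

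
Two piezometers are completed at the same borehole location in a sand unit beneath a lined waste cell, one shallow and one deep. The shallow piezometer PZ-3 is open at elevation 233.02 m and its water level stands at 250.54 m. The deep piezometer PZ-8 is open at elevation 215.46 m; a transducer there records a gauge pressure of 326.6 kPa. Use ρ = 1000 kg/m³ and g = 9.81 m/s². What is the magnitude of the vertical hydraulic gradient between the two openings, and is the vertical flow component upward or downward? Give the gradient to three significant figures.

|i_v| ≈ 0.102; vertical flow is downward

Total head at PZ-3: h = 250.54 m (water level in the standpipe).
Pressure head at PZ-8: ψ = P/(ρg) = 326.6×1000 / (1000 × 9.81) = 33.29 m.
Total head at PZ-8: h = z + ψ = 215.46 + 33.29 = 248.75 m.
Δh = h(PZ-3) − h(PZ-8) = 250.54 − 248.75 = 1.79 m.
Vertical separation Δz = 233.02 − 215.46 = 17.56 m.
|i_v| = |Δh| / Δz = 1.79 / 17.56 = 0.102.
Head is higher in the shallow piezometer, so vertical flow is downward (recharge condition).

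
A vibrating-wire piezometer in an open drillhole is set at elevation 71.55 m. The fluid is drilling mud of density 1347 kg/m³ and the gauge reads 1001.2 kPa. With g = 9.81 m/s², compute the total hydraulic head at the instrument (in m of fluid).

h ≈ 147.32 m

ψ = P/(ρg) = 1001.2×1000 / (1347 × 9.81) = 75.77 m.
h = z + ψ = 71.55 + 75.77 = 147.32 m.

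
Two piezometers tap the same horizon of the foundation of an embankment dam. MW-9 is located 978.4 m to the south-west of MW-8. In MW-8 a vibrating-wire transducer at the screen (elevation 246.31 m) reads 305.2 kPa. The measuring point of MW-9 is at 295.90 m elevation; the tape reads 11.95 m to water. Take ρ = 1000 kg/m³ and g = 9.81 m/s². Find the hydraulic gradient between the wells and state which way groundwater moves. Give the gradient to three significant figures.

i ≈ 0.00667; groundwater flows toward the north-east

Pressure head at MW-8: ψ = P/(ρg) = 305.2×1000 / (1000 × 9.81) = 31.11 m.
Total head at MW-8: h = z + ψ = 246.31 + 31.11 = 277.42 m.
Total head at MW-9: h = 295.90 − 11.95 = 283.95 m.
Head difference: h(MW-8) − h(MW-9) = 277.42 − 283.95 = -6.53 m.
Hydraulic gradient: i = |Δh| / L = 6.53 / 978.4 = 0.00667.
Flow is from higher to lower head: from MW-9 toward MW-8, i.e. toward the north-east.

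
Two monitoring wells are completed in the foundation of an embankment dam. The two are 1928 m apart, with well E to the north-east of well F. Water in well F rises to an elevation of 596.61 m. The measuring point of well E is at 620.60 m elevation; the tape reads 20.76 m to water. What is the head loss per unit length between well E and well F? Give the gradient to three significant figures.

i ≈ 0.00168 m/m

Total head at well F: h = 596.61 m (water level in the piezometer is the total head).
Total head at well E: h = 620.60 − 20.76 = 599.84 m.
Head difference: h(well F) − h(well E) = 596.61 − 599.84 = -3.23 m.
Hydraulic gradient: i = |Δh| / L = 3.23 / 1928 = 0.00168.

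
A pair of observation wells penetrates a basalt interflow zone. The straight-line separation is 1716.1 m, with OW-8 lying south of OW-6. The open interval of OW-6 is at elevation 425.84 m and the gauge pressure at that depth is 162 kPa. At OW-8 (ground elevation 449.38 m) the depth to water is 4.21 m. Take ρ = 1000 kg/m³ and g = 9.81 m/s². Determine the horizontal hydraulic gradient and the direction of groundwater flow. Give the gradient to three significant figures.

Pressure head at OW-6: ψ = P/(ρg) = 162×1000 / (1000 × 9.81) = 16.51 m.
Total head at OW-6: h = z + ψ = 425.84 + 16.51 = 442.35 m.
Total head at OW-8: h = 449.38 − 4.21 = 445.17 m.
Head difference: h(OW-6) − h(OW-8) = 442.35 − 445.17 = -2.82 m.
Hydraulic gradient: i = |Δh| / L = 2.82 / 1716.1 = 0.00164.
Flow is from higher to lower head: from OW-8 toward OW-6, i.e. toward the north.

i ≈ 0.00164; groundwater flows toward the north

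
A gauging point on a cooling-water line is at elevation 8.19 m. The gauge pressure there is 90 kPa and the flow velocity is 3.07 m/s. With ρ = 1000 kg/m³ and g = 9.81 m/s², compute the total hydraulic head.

Pressure head ψ = P/(ρg) = 90×1000 / (1000 × 9.81) = 9.17 m.
Velocity head = v²/(2g) = 3.07² / (2 × 9.81) = 0.480 m.
h = z + ψ + v²/(2g) = 8.19 + 9.17 + 0.480 = 17.84 m.

h ≈ 17.84 m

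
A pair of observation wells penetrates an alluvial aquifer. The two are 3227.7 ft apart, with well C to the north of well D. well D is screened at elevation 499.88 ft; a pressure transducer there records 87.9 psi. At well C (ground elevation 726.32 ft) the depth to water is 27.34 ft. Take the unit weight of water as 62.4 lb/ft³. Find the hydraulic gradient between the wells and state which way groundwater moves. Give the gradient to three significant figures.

i ≈ 0.00116; groundwater flows toward the north

Pressure head at well D: ψ = 144·P/γ = 144 × 87.9 / 62.4 = 202.85 ft.
Total head at well D: h = z + ψ = 499.88 + 202.85 = 702.73 ft.
Total head at well C: h = 726.32 − 27.34 = 698.98 ft.
Head difference: h(well D) − h(well C) = 702.73 − 698.98 = 3.75 ft.
Hydraulic gradient: i = |Δh| / L = 3.75 / 3227.7 = 0.00116.
Flow is from higher to lower head: from well D toward well C, i.e. toward the north.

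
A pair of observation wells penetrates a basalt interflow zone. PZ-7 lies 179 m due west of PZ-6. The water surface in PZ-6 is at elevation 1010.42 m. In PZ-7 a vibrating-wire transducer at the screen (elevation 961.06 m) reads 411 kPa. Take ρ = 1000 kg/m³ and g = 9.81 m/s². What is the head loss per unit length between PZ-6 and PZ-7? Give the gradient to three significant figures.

Total head at PZ-6: h = 1010.42 m (water level in the piezometer is the total head).
Pressure head at PZ-7: ψ = P/(ρg) = 411×1000 / (1000 × 9.81) = 41.90 m.
Total head at PZ-7: h = z + ψ = 961.06 + 41.90 = 1002.96 m.
Head difference: h(PZ-6) − h(PZ-7) = 1010.42 − 1002.96 = 7.46 m.
Hydraulic gradient: i = |Δh| / L = 7.46 / 179 = 0.0417.

i ≈ 0.0417 m/m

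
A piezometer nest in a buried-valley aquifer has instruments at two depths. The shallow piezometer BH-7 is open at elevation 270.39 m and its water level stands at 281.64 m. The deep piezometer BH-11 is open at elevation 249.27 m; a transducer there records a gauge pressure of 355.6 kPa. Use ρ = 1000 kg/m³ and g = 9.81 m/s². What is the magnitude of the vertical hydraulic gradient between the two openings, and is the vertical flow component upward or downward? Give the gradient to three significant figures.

Total head at BH-7: h = 281.64 m (water level in the standpipe).
Pressure head at BH-11: ψ = P/(ρg) = 355.6×1000 / (1000 × 9.81) = 36.25 m.
Total head at BH-11: h = z + ψ = 249.27 + 36.25 = 285.52 m.
Δh = h(BH-7) − h(BH-11) = 281.64 − 285.52 = -3.88 m.
Vertical separation Δz = 270.39 − 249.27 = 21.12 m.
|i_v| = |Δh| / Δz = 3.88 / 21.12 = 0.184.
Head is higher in the deep piezometer, so vertical flow is upward (discharge condition).

|i_v| ≈ 0.184; vertical flow is upward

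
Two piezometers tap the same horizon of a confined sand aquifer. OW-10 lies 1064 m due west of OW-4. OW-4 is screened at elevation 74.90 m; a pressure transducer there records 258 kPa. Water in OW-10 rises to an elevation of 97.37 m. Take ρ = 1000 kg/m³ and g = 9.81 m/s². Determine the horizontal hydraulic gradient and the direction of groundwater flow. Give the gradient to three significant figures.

Pressure head at OW-4: ψ = P/(ρg) = 258×1000 / (1000 × 9.81) = 26.30 m.
Total head at OW-4: h = z + ψ = 74.90 + 26.30 = 101.20 m.
Total head at OW-10: h = 97.37 m (water level in the piezometer is the total head).
Head difference: h(OW-4) − h(OW-10) = 101.20 − 97.37 = 3.83 m.
Hydraulic gradient: i = |Δh| / L = 3.83 / 1064 = 0.00360.
Flow is from higher to lower head: from OW-4 toward OW-10, i.e. toward the west.

i ≈ 0.00360; groundwater flows toward the west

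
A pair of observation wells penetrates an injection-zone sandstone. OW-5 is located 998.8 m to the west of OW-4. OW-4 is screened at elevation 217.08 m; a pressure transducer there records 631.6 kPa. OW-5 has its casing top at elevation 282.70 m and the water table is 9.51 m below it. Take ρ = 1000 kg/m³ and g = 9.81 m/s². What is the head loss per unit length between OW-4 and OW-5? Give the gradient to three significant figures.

i ≈ 0.00828 m/m

Pressure head at OW-4: ψ = P/(ρg) = 631.6×1000 / (1000 × 9.81) = 64.38 m.
Total head at OW-4: h = z + ψ = 217.08 + 64.38 = 281.46 m.
Total head at OW-5: h = 282.70 − 9.51 = 273.19 m.
Head difference: h(OW-4) − h(OW-5) = 281.46 − 273.19 = 8.27 m.
Hydraulic gradient: i = |Δh| / L = 8.27 / 998.8 = 0.00828.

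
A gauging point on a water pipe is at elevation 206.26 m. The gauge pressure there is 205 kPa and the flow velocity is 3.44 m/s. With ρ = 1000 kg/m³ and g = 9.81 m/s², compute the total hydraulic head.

h ≈ 227.76 m

Pressure head ψ = P/(ρg) = 205×1000 / (1000 × 9.81) = 20.90 m.
Velocity head = v²/(2g) = 3.44² / (2 × 9.81) = 0.603 m.
h = z + ψ + v²/(2g) = 206.26 + 20.90 + 0.603 = 227.76 m.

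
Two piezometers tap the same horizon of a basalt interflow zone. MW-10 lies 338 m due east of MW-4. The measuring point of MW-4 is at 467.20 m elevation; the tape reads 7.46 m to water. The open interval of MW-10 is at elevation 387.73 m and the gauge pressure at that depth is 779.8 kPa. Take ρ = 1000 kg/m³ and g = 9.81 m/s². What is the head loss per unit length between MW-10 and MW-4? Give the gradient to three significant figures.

i ≈ 0.0221 m/m

Total head at MW-4: h = 467.20 − 7.46 = 459.74 m.
Pressure head at MW-10: ψ = P/(ρg) = 779.8×1000 / (1000 × 9.81) = 79.49 m.
Total head at MW-10: h = z + ψ = 387.73 + 79.49 = 467.22 m.
Head difference: h(MW-4) − h(MW-10) = 459.74 − 467.22 = -7.48 m.
Hydraulic gradient: i = |Δh| / L = 7.48 / 338 = 0.0221.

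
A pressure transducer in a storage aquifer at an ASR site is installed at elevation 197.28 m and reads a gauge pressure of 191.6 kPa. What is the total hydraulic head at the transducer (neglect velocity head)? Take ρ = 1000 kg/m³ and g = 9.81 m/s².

ψ = P/(ρg) = 191.6×1000 / (1000 × 9.81) = 19.53 m.
h = z + ψ = 197.28 + 19.53 = 216.81 m.

h ≈ 216.81 m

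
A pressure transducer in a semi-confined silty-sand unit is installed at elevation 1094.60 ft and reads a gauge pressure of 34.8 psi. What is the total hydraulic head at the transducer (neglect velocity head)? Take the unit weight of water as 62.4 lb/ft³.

h ≈ 1174.91 ft

ψ = 144·P/γ = 144 × 34.8 / 62.4 = 80.31 ft.
h = z + ψ = 1094.60 + 80.31 = 1174.91 ft.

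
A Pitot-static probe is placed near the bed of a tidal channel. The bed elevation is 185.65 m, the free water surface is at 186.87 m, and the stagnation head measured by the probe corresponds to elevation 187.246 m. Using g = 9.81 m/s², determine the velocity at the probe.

Near the bed, under hydrostatic conditions, the piezometric head (z + ψ) equals the free-surface elevation, 186.87 m.
Velocity head = total − piezometric = 187.246 − 186.87 = 0.376 m.
v = √(2g·h_v) = √(2 × 9.81 × 0.376) = 2.72 m/s.

v ≈ 2.72 m/s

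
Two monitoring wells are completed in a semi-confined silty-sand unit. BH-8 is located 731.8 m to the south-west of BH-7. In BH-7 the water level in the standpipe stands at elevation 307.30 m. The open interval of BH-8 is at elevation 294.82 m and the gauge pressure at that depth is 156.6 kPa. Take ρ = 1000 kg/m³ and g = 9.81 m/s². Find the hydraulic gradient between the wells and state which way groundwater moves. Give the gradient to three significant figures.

Total head at BH-7: h = 307.30 m (water level in the piezometer is the total head).
Pressure head at BH-8: ψ = P/(ρg) = 156.6×1000 / (1000 × 9.81) = 15.96 m.
Total head at BH-8: h = z + ψ = 294.82 + 15.96 = 310.78 m.
Head difference: h(BH-7) − h(BH-8) = 307.30 − 310.78 = -3.48 m.
Hydraulic gradient: i = |Δh| / L = 3.48 / 731.8 = 0.00476.
Flow is from higher to lower head: from BH-8 toward BH-7, i.e. toward the north-east.

i ≈ 0.00476; groundwater flows toward the north-east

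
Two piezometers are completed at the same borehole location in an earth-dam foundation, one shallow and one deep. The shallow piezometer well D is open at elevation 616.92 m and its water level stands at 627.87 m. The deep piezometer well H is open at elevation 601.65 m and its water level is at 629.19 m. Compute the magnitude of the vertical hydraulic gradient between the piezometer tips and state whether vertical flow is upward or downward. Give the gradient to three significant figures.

Total head at well D: h = 627.87 m (water level in the standpipe).
Total head at well H: h = 629.19 m.
Δh = h(well D) − h(well H) = 627.87 − 629.19 = -1.32 m.
Vertical separation Δz = 616.92 − 601.65 = 15.27 m.
|i_v| = |Δh| / Δz = 1.32 / 15.27 = 0.0864.
Head is higher in the deep piezometer, so vertical flow is upward (discharge condition).

|i_v| ≈ 0.0864; vertical flow is upward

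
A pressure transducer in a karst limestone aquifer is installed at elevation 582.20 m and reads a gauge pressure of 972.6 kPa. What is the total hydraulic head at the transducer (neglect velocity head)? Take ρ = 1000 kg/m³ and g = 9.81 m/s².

h ≈ 681.34 m

ψ = P/(ρg) = 972.6×1000 / (1000 × 9.81) = 99.14 m.
h = z + ψ = 582.20 + 99.14 = 681.34 m.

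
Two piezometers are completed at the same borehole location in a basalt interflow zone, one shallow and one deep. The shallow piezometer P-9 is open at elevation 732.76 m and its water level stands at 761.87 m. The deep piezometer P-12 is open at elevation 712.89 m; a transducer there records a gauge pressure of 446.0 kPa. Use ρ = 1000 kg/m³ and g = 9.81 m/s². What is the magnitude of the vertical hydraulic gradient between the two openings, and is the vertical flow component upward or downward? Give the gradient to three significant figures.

|i_v| ≈ 0.177; vertical flow is downward

Total head at P-9: h = 761.87 m (water level in the standpipe).
Pressure head at P-12: ψ = P/(ρg) = 446.0×1000 / (1000 × 9.81) = 45.46 m.
Total head at P-12: h = z + ψ = 712.89 + 45.46 = 758.35 m.
Δh = h(P-9) − h(P-12) = 761.87 − 758.35 = 3.52 m.
Vertical separation Δz = 732.76 − 712.89 = 19.87 m.
|i_v| = |Δh| / Δz = 3.52 / 19.87 = 0.177.
Head is higher in the shallow piezometer, so vertical flow is downward (recharge condition).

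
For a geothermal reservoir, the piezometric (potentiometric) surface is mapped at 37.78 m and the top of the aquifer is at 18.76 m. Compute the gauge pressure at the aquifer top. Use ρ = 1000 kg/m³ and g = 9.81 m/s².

P ≈ 187 kPa

Pressure head at the aquifer top: ψ = h − z = 37.78 − 18.76 = 19.02 m.
P = ρgψ = 1000 × 9.81 × 19.02 = 186586 Pa ≈ 187 kPa.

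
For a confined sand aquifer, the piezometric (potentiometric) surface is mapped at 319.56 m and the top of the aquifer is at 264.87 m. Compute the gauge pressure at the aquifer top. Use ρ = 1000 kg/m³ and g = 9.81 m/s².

P ≈ 537 kPa

Pressure head at the aquifer top: ψ = h − z = 319.56 − 264.87 = 54.69 m.
P = ρgψ = 1000 × 9.81 × 54.69 = 536509 Pa ≈ 537 kPa.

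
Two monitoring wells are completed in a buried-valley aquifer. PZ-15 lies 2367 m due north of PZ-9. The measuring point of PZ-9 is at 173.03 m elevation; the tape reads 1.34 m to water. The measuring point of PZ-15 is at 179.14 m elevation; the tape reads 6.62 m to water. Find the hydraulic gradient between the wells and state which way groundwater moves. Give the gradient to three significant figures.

Total head at PZ-9: h = 173.03 − 1.34 = 171.69 m.
Total head at PZ-15: h = 179.14 − 6.62 = 172.52 m.
Head difference: h(PZ-9) − h(PZ-15) = 171.69 − 172.52 = -0.83 m.
Hydraulic gradient: i = |Δh| / L = 0.83 / 2367 = 0.000351.
Flow is from higher to lower head: from PZ-15 toward PZ-9, i.e. toward the south.

i ≈ 0.000351; groundwater flows toward the south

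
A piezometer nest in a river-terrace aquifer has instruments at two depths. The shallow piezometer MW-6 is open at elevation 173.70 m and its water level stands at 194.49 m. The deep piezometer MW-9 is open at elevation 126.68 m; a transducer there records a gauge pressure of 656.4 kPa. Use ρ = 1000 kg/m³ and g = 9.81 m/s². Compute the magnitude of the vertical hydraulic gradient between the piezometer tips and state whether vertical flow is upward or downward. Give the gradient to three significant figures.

Total head at MW-6: h = 194.49 m (water level in the standpipe).
Pressure head at MW-9: ψ = P/(ρg) = 656.4×1000 / (1000 × 9.81) = 66.91 m.
Total head at MW-9: h = z + ψ = 126.68 + 66.91 = 193.59 m.
Δh = h(MW-6) − h(MW-9) = 194.49 − 193.59 = 0.90 m.
Vertical separation Δz = 173.70 − 126.68 = 47.02 m.
|i_v| = |Δh| / Δz = 0.90 / 47.02 = 0.0191.
Head is higher in the shallow piezometer, so vertical flow is downward (recharge condition).

|i_v| ≈ 0.0191; vertical flow is downward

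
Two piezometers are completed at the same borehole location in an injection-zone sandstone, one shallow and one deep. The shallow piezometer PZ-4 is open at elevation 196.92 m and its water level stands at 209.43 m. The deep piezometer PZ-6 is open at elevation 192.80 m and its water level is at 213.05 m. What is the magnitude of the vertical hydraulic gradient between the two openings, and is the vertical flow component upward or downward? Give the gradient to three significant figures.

Total head at PZ-4: h = 209.43 m (water level in the standpipe).
Total head at PZ-6: h = 213.05 m.
Δh = h(PZ-4) − h(PZ-6) = 209.43 − 213.05 = -3.62 m.
Vertical separation Δz = 196.92 − 192.80 = 4.12 m.
|i_v| = |Δh| / Δz = 3.62 / 4.12 = 0.879.
Head is higher in the deep piezometer, so vertical flow is upward (discharge condition).

|i_v| ≈ 0.879; vertical flow is upward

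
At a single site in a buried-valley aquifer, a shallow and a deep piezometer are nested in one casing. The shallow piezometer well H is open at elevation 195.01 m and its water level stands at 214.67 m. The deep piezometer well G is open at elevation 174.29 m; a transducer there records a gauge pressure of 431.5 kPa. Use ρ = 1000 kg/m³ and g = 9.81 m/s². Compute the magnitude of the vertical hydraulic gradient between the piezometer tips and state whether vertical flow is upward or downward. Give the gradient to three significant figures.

Total head at well H: h = 214.67 m (water level in the standpipe).
Pressure head at well G: ψ = P/(ρg) = 431.5×1000 / (1000 × 9.81) = 43.99 m.
Total head at well G: h = z + ψ = 174.29 + 43.99 = 218.28 m.
Δh = h(well H) − h(well G) = 214.67 − 218.28 = -3.61 m.
Vertical separation Δz = 195.01 − 174.29 = 20.72 m.
|i_v| = |Δh| / Δz = 3.61 / 20.72 = 0.174.
Head is higher in the deep piezometer, so vertical flow is upward (discharge condition).

|i_v| ≈ 0.174; vertical flow is upward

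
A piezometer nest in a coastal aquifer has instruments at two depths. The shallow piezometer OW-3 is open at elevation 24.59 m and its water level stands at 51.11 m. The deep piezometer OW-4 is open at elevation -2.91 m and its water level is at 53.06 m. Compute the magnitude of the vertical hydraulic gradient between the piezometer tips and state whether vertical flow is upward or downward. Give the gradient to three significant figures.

|i_v| ≈ 0.0709; vertical flow is upward

Total head at OW-3: h = 51.11 m (water level in the standpipe).
Total head at OW-4: h = 53.06 m.
Δh = h(OW-3) − h(OW-4) = 51.11 − 53.06 = -1.95 m.
Vertical separation Δz = 24.59 − (-2.91) = 27.50 m.
|i_v| = |Δh| / Δz = 1.95 / 27.50 = 0.0709.
Head is higher in the deep piezometer, so vertical flow is upward (discharge condition).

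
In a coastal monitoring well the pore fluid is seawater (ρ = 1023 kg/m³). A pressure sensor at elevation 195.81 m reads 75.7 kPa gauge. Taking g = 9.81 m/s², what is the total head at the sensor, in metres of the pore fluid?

h ≈ 203.35 m

ψ = P/(ρg) = 75.7×1000 / (1023 × 9.81) = 7.54 m.
h = z + ψ = 195.81 + 7.54 = 203.35 m.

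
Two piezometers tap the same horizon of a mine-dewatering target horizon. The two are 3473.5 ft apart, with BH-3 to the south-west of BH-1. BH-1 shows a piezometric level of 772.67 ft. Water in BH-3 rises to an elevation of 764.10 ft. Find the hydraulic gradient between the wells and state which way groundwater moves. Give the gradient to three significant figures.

Total head at BH-1: h = 772.67 ft (water level in the piezometer is the total head).
Total head at BH-3: h = 764.10 ft (water level in the piezometer is the total head).
Head difference: h(BH-1) − h(BH-3) = 772.67 − 764.10 = 8.57 ft.
Hydraulic gradient: i = |Δh| / L = 8.57 / 3473.5 = 0.00247.
Flow is from higher to lower head: from BH-1 toward BH-3, i.e. toward the south-west.

i ≈ 0.00247; groundwater flows toward the south-west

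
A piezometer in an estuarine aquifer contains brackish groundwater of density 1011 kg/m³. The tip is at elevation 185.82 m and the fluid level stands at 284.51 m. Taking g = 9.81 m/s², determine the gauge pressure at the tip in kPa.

P ≈ 979 kPa

Pressure head ψ = h − z = 284.51 − 185.82 = 98.69 m.
P = ρgψ = 1011 × 9.81 × 98.69 = 978799 Pa ≈ 979 kPa.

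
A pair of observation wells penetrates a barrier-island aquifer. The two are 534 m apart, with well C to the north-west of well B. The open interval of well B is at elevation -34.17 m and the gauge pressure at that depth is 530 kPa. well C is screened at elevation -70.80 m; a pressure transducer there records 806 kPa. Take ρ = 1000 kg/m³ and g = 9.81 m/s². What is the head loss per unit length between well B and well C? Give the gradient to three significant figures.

Pressure head at well B: ψ = P/(ρg) = 530×1000 / (1000 × 9.81) = 54.03 m.
Total head at well B: h = z + ψ = -34.17 + 54.03 = 19.86 m.
Pressure head at well C: ψ = P/(ρg) = 806×1000 / (1000 × 9.81) = 82.16 m.
Total head at well C: h = z + ψ = -70.80 + 82.16 = 11.36 m.
Head difference: h(well B) − h(well C) = 19.86 − 11.36 = 8.50 m.
Hydraulic gradient: i = |Δh| / L = 8.50 / 534 = 0.0159.

i ≈ 0.0159 m/m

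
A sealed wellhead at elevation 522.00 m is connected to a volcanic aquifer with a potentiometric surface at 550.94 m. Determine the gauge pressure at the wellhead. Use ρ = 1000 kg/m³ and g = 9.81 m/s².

Head above the cap: Δh = 550.94 − 522.00 = 28.94 m.
P = ρgΔh = 1000 × 9.81 × 28.94 = 283901 Pa ≈ 284 kPa.

P ≈ 284 kPa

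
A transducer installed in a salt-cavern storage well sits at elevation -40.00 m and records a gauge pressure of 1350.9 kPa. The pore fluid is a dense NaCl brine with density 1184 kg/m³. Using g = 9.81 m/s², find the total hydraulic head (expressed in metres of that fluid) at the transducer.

h ≈ 76.31 m

ψ = P/(ρg) = 1350.9×1000 / (1184 × 9.81) = 116.31 m.
h = z + ψ = -40.00 + 116.31 = 76.31 m.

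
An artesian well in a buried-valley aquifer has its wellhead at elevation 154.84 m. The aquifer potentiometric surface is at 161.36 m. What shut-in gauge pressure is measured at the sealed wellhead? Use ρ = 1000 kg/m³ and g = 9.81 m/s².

Head above the cap: Δh = 161.36 − 154.84 = 6.52 m.
P = ρgΔh = 1000 × 9.81 × 6.52 = 63961 Pa ≈ 64.0 kPa.

P ≈ 64.0 kPa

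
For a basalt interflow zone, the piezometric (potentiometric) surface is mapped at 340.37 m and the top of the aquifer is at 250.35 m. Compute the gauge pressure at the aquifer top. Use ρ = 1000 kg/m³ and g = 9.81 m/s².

P ≈ 883 kPa

Pressure head at the aquifer top: ψ = h − z = 340.37 − 250.35 = 90.02 m.
P = ρgψ = 1000 × 9.81 × 90.02 = 883096 Pa ≈ 883 kPa.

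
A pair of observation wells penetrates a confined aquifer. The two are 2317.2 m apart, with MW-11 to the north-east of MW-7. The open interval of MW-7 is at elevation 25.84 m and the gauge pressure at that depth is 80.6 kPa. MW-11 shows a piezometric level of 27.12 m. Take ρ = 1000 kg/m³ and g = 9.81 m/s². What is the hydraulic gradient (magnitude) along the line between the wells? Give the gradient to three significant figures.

i ≈ 0.00299

Pressure head at MW-7: ψ = P/(ρg) = 80.6×1000 / (1000 × 9.81) = 8.22 m.
Total head at MW-7: h = z + ψ = 25.84 + 8.22 = 34.06 m.
Total head at MW-11: h = 27.12 m (water level in the piezometer is the total head).
Head difference: h(MW-7) − h(MW-11) = 34.06 − 27.12 = 6.94 m.
Hydraulic gradient: i = |Δh| / L = 6.94 / 2317.2 = 0.00299.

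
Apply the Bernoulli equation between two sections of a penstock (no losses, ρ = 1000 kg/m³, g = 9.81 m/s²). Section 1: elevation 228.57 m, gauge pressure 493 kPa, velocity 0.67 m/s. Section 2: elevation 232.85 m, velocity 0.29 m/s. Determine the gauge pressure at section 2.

P₂ ≈ 451 kPa

Pressure head at 1: ψ₁ = P₁/(ρg) = 493×1000 / (1000 × 9.81) = 50.25 m.
Velocity heads: v₁²/2g = 0.67²/19.62 = 0.023 m; v₂²/2g = 0.29²/19.62 = 0.004 m.
Total head H = z₁ + ψ₁ + v₁²/2g = 228.57 + 50.25 + 0.023 = 278.84 m.
ψ₂ = H − z₂ − v₂²/2g = 278.84 − 232.85 − 0.004 = 45.99 m.
P₂ = ρgψ₂ = 1000 × 9.81 × 45.99 ≈ 451 kPa.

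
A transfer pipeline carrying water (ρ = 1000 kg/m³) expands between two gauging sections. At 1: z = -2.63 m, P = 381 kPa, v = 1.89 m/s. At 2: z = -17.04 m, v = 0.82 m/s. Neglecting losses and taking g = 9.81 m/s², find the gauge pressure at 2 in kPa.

Pressure head at 1: ψ₁ = P₁/(ρg) = 381×1000 / (1000 × 9.81) = 38.84 m.
Velocity heads: v₁²/2g = 1.89²/19.62 = 0.182 m; v₂²/2g = 0.82²/19.62 = 0.034 m.
Total head H = z₁ + ψ₁ + v₁²/2g = -2.63 + 38.84 + 0.182 = 36.39 m.
ψ₂ = H − z₂ − v₂²/2g = 36.39 − (-17.04) − 0.034 = 53.40 m.
P₂ = ρgψ₂ = 1000 × 9.81 × 53.40 ≈ 524 kPa.

P₂ ≈ 524 kPa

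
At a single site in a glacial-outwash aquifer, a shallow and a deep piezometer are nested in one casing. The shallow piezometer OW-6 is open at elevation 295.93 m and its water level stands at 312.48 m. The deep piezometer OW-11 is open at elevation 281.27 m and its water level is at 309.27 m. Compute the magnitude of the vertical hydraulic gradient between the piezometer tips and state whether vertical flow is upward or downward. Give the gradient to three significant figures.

Total head at OW-6: h = 312.48 m (water level in the standpipe).
Total head at OW-11: h = 309.27 m.
Δh = h(OW-6) − h(OW-11) = 312.48 − 309.27 = 3.21 m.
Vertical separation Δz = 295.93 − 281.27 = 14.66 m.
|i_v| = |Δh| / Δz = 3.21 / 14.66 = 0.219.
Head is higher in the shallow piezometer, so vertical flow is downward (recharge condition).

|i_v| ≈ 0.219; vertical flow is downward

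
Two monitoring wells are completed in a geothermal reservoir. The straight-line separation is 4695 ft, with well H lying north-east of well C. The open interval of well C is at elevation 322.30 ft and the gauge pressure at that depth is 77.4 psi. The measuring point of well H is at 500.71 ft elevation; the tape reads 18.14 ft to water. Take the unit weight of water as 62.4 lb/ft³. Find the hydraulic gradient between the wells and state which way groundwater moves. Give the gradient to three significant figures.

Pressure head at well C: ψ = 144·P/γ = 144 × 77.4 / 62.4 = 178.62 ft.
Total head at well C: h = z + ψ = 322.30 + 178.62 = 500.92 ft.
Total head at well H: h = 500.71 − 18.14 = 482.57 ft.
Head difference: h(well C) − h(well H) = 500.92 − 482.57 = 18.35 ft.
Hydraulic gradient: i = |Δh| / L = 18.35 / 4695 = 0.00391.
Flow is from higher to lower head: from well C toward well H, i.e. toward the north-east.

i ≈ 0.00391; groundwater flows toward the north-east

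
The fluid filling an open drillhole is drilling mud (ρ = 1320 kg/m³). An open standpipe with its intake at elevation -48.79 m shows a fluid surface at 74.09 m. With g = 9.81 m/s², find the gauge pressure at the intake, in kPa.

Pressure head ψ = h − z = 74.09 − (-48.79) = 122.88 m.
P = ρgψ = 1320 × 9.81 × 122.88 = 1591198 Pa ≈ 1590 kPa.

P ≈ 1590 kPa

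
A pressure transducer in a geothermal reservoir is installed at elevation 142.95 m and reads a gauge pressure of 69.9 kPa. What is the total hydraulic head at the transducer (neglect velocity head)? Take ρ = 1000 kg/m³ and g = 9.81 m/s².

h ≈ 150.08 m

ψ = P/(ρg) = 69.9×1000 / (1000 × 9.81) = 7.13 m.
h = z + ψ = 142.95 + 7.13 = 150.08 m.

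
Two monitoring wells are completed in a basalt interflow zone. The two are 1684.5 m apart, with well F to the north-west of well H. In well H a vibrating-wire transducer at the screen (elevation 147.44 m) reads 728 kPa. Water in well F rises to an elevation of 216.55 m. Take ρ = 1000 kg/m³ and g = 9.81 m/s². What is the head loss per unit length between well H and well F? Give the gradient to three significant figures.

Pressure head at well H: ψ = P/(ρg) = 728×1000 / (1000 × 9.81) = 74.21 m.
Total head at well H: h = z + ψ = 147.44 + 74.21 = 221.65 m.
Total head at well F: h = 216.55 m (water level in the piezometer is the total head).
Head difference: h(well H) − h(well F) = 221.65 − 216.55 = 5.10 m.
Hydraulic gradient: i = |Δh| / L = 5.10 / 1684.5 = 0.00303.

i ≈ 0.00303 m/m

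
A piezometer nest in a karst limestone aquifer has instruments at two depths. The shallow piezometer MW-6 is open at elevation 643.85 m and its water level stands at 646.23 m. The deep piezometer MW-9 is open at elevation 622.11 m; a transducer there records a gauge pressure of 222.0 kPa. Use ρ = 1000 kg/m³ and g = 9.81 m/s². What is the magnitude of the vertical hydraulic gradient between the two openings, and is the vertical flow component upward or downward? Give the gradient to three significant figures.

|i_v| ≈ 0.0685; vertical flow is downward

Total head at MW-6: h = 646.23 m (water level in the standpipe).
Pressure head at MW-9: ψ = P/(ρg) = 222.0×1000 / (1000 × 9.81) = 22.63 m.
Total head at MW-9: h = z + ψ = 622.11 + 22.63 = 644.74 m.
Δh = h(MW-6) − h(MW-9) = 646.23 − 644.74 = 1.49 m.
Vertical separation Δz = 643.85 − 622.11 = 21.74 m.
|i_v| = |Δh| / Δz = 1.49 / 21.74 = 0.0685.
Head is higher in the shallow piezometer, so vertical flow is downward (recharge condition).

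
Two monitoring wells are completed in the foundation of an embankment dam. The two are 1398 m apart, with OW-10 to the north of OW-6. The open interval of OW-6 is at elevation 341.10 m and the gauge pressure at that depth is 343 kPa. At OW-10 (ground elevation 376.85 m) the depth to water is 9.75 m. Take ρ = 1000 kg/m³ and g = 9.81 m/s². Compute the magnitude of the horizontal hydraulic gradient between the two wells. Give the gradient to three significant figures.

Pressure head at OW-6: ψ = P/(ρg) = 343×1000 / (1000 × 9.81) = 34.96 m.
Total head at OW-6: h = z + ψ = 341.10 + 34.96 = 376.06 m.
Total head at OW-10: h = 376.85 − 9.75 = 367.10 m.
Head difference: h(OW-6) − h(OW-10) = 376.06 − 367.10 = 8.96 m.
Hydraulic gradient: i = |Δh| / L = 8.96 / 1398 = 0.00641.

i ≈ 0.00641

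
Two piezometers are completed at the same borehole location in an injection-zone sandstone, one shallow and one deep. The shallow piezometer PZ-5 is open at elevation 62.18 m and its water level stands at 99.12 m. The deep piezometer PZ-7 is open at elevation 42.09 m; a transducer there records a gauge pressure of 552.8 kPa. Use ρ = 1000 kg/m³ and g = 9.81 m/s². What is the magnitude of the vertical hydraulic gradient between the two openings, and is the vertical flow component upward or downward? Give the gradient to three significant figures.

|i_v| ≈ 0.0338; vertical flow is downward

Total head at PZ-5: h = 99.12 m (water level in the standpipe).
Pressure head at PZ-7: ψ = P/(ρg) = 552.8×1000 / (1000 × 9.81) = 56.35 m.
Total head at PZ-7: h = z + ψ = 42.09 + 56.35 = 98.44 m.
Δh = h(PZ-5) − h(PZ-7) = 99.12 − 98.44 = 0.68 m.
Vertical separation Δz = 62.18 − 42.09 = 20.09 m.
|i_v| = |Δh| / Δz = 0.68 / 20.09 = 0.0338.
Head is higher in the shallow piezometer, so vertical flow is downward (recharge condition).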